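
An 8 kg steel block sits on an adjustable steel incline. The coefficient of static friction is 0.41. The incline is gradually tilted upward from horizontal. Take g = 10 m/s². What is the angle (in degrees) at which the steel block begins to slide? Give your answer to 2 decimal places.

22.29°

At the threshold of sliding, static friction is at its maximum μ_s N and exactly balances the weight component along the incline: mg sin θ = μ_s mg cos θ.
Hence tan θ = μ_s = 0.41, so θ = arctan(0.41) = 22.2936°.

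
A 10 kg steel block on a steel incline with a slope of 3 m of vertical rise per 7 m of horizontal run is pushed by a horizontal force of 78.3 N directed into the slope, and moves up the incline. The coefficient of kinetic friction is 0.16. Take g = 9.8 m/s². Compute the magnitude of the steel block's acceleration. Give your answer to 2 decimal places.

1.40 m/s²

The horizontal push has components F cos 23.20° = 78.3 × 0.9191 = 71.966 N up the incline and F sin 23.20° = 78.3 × 0.3939 = 30.842 N pressing into the surface.
The normal force is therefore N = mg cos 23.20° + F sin 23.20° = 90.072 + 30.842 = 120.914 N, and kinetic friction down the slope is μN = 0.16 × 120.914 = 19.346 N.
Along the incline: F cos 23.20° − mg sin 23.20° − μN = ma, so 71.966 − 38.602 − 19.346 = 10 a, giving a = 1.4018 m/s².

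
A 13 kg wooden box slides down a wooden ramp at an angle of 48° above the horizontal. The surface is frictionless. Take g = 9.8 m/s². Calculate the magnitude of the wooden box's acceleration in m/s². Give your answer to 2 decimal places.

7.28 m/s²

Resolving the weight along the incline: the component pulling the wooden box down the slope is mg sin 48° = 13 × 9.8 × 0.7431 = 94.671 N, and the normal force is N = mg cos 48° = 13 × 9.8 × 0.6691 = 85.243 N.
With no friction the net force along the incline is 94.671 N, so a = g sin 48° = 94.671 / 13 = 7.2824 m/s².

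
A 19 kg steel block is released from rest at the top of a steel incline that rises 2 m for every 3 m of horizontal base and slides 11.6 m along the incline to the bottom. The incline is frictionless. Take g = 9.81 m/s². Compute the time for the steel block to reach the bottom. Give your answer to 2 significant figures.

2.1 s

The weight component along the incline is mg sin 33.69° = 103.391 N and the normal force is N = mg cos 33.69° = 155.086 N.
With no friction, a = g sin 33.69° = 5.4416 m/s².
Starting from rest, L = ½at², so t = √(2L/a) = √(2 × 11.6 / 5.4416) = 2.0648 s.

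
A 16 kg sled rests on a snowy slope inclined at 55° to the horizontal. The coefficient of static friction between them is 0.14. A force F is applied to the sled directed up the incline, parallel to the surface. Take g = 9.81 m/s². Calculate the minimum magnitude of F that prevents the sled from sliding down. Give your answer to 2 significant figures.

120 N

The normal force is N = mg cos 55° = 90.029 N. With F at its minimum the sled is on the verge of sliding down, so static friction is at its maximum μ_s N = 0.14 × 90.029 = 12.604 N and acts up the slope.
Equilibrium along the incline: F + μ_s N = mg sin 55°, so F = 128.574 − 12.604 = 115.970 N.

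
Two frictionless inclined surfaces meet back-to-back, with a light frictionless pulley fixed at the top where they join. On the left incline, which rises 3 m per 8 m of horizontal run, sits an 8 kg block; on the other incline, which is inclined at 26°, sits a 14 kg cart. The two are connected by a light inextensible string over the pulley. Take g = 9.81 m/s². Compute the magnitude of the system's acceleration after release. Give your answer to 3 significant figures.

1.48 m/s²

Resolve each weight along its own incline: the 8 kg mass has component 8 × 9.81 × sin 20.56° = 27.556 N down its slope, and the 14 kg mass has 14 × 9.81 × sin 26° = 60.206 N down its slope.
The 14 kg side's 60.206 N exceeds the other side's 27.556 N, so that mass slides down and the 8 kg mass slides up. Taking that direction as positive, Newton's second law for the whole system gives 60.206 − 27.556 = (8 + 14) a, so a = 32.650 / 22 = 1.4841 m/s².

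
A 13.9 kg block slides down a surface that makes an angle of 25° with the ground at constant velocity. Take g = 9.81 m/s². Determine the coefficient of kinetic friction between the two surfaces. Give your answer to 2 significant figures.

0.47

At constant velocity the net force along the incline is zero: mg sin 25° = μ mg cos 25°.
So μ = tan 25° = 0.4226 / 0.9063 = 0.4663.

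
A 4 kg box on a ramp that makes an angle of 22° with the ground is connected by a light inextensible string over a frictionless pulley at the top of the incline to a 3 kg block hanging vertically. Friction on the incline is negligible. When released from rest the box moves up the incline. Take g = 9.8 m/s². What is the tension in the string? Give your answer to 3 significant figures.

For the box on the incline: the weight component along the slope is m₁g sin 22° = 4 × 9.8 × 0.3746 = 14.684 N and the normal force is N = m₁g cos 22° = 36.346 N.
Newton's second law for the box (up-slope positive): T − 14.684 = 4 a. For the hanging block (downward positive): 3 × 9.8 − T = 3 a.
Adding the two equations eliminates T: 14.716 = 7 a, so a = 2.1023 m/s².
Then from the hanging block's equation, T = 3 × (9.8 − 2.1023) = 23.093 N.

23.1 N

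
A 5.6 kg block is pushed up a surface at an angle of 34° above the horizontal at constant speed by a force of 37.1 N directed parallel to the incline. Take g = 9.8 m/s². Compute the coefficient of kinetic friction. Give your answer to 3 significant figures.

At constant speed ΣF = 0 along the incline. The applied 37.1 N acts up the slope; the weight component mg sin 34° = 30.689 N and kinetic friction μN both act down the slope.
So 37.1 = 30.689 + μ × 45.498, giving μ = (37.1 − 30.689) / 45.498 = 0.1409.

0.141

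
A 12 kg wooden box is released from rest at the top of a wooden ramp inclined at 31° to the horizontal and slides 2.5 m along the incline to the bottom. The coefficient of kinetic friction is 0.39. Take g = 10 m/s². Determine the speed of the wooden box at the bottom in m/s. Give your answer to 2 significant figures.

3.0 m/s

The weight component along the incline is mg sin 31° = 61.805 N and the normal force is N = mg cos 31° = 102.860 N.
Friction up the slope is f = μN = 0.39 × 102.860 = 40.115 N, so the net downslope force is 61.805 − 40.115 = 21.690 N and a = 21.690 / 12 = 1.8075 m/s².
Starting from rest over a distance of 2.5 m, v² = 2aL = 2 × 1.8075 × 2.5 = 9.0375, so v = 3.0062 m/s.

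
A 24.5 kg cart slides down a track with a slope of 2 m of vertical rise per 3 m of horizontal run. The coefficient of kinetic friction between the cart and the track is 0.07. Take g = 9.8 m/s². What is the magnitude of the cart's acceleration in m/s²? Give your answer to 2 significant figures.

Resolving the weight along the incline: the component pulling the cart down the slope is mg sin 33.69° = 24.5 × 9.8 × 0.5547 = 133.183 N, and the normal force is N = mg cos 33.69° = 24.5 × 9.8 × 0.8321 = 199.787 N.
Kinetic friction acts up the slope with magnitude f = μN = 0.07 × 199.787 = 13.985 N.
Net force along the incline is 133.183 − 13.985 = 119.198 N, so a = 119.198 / 24.5 = 4.8652 m/s².

4.9 m/s²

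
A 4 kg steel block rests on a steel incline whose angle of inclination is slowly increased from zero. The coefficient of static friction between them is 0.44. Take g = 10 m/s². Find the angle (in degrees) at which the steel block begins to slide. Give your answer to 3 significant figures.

23.7°

At the threshold of sliding, static friction is at its maximum μ_s N and exactly balances the weight component along the incline: mg sin θ = μ_s mg cos θ.
Hence tan θ = μ_s = 0.44, so θ = arctan(0.44) = 23.7495°.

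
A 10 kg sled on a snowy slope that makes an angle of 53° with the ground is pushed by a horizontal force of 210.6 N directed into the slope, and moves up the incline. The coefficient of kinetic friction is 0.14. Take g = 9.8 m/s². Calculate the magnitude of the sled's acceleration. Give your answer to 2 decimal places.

1.67 m/s²

The horizontal push has components F cos 53° = 210.6 × 0.6018 = 126.739 N up the incline and F sin 53° = 210.6 × 0.7986 = 168.185 N pressing into the surface.
The normal force is therefore N = mg cos 53° + F sin 53° = 58.976 + 168.185 = 227.161 N, and kinetic friction down the slope is μN = 0.14 × 227.161 = 31.803 N.
Along the incline: F cos 53° − mg sin 53° − μN = ma, so 126.739 − 78.263 − 31.803 = 10 a, giving a = 1.6673 m/s².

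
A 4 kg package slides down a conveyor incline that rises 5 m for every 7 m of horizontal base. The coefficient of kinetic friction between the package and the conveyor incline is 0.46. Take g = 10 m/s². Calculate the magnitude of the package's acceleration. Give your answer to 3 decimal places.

Resolving the weight along the incline: the component pulling the package down the slope is mg sin 35.54° = 4 × 10 × 0.5812 = 23.248 N, and the normal force is N = mg cos 35.54° = 4 × 10 × 0.8137 = 32.548 N.
Kinetic friction acts up the slope with magnitude f = μN = 0.46 × 32.548 = 14.972 N.
Net force along the incline is 23.248 − 14.972 = 8.276 N, so a = 8.276 / 4 = 2.0690 m/s².

2.069 m/s²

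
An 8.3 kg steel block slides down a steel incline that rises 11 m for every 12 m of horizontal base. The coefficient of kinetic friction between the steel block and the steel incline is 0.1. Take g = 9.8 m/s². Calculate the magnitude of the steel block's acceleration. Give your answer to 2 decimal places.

Resolving the weight along the incline: the component pulling the steel block down the slope is mg sin 42.51° = 8.3 × 9.8 × 0.6757 = 54.961 N, and the normal force is N = mg cos 42.51° = 8.3 × 9.8 × 0.7372 = 59.964 N.
Kinetic friction acts up the slope with magnitude f = μN = 0.1 × 59.964 = 5.996 N.
Net force along the incline is 54.961 − 5.996 = 48.965 N, so a = 48.965 / 8.3 = 5.8994 m/s².

5.90 m/s²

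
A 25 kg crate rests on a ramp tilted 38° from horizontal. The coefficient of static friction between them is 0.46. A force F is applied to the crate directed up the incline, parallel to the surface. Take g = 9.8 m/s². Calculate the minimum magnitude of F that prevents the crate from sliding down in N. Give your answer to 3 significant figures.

62.0 N

The normal force is N = mg cos 38° = 193.063 N. With F at its minimum the crate is on the verge of sliding down, so static friction is at its maximum μ_s N = 0.46 × 193.063 = 88.809 N and acts up the slope.
Equilibrium along the incline: F + μ_s N = mg sin 38°, so F = 150.837 − 88.809 = 62.028 N.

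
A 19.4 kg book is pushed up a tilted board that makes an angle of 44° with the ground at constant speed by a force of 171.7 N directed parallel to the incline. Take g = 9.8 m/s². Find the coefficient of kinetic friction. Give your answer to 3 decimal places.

At constant speed ΣF = 0 along the incline. The applied 171.7 N acts up the slope; the weight component mg sin 44° = 132.068 N and kinetic friction μN both act down the slope.
So 171.7 = 132.068 + μ × 136.761, giving μ = (171.7 − 132.068) / 136.761 = 0.2898.

0.290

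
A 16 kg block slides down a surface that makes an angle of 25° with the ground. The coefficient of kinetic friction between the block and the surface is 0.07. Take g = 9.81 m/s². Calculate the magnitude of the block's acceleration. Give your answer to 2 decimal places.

3.52 m/s²

Resolving the weight along the incline: the component pulling the block down the slope is mg sin 25° = 16 × 9.81 × 0.4226 = 66.331 N, and the normal force is N = mg cos 25° = 16 × 9.81 × 0.9063 = 142.253 N.
Kinetic friction acts up the slope with magnitude f = μN = 0.07 × 142.253 = 9.958 N.
Net force along the incline is 66.331 − 9.958 = 56.373 N, so a = 56.373 / 16 = 3.5233 m/s².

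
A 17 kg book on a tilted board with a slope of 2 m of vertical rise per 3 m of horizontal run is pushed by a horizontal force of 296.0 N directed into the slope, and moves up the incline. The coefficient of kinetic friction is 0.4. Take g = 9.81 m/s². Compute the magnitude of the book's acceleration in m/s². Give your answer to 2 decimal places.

1.92 m/s²

The horizontal push has components F cos 33.69° = 296.0 × 0.8321 = 246.302 N up the incline and F sin 33.69° = 296.0 × 0.5547 = 164.191 N pressing into the surface.
The normal force is therefore N = mg cos 33.69° + F sin 33.69° = 138.769 + 164.191 = 302.960 N, and kinetic friction down the slope is μN = 0.4 × 302.960 = 121.184 N.
Along the incline: F cos 33.69° − mg sin 33.69° − μN = ma, so 246.302 − 92.507 − 121.184 = 17 a, giving a = 1.9183 m/s².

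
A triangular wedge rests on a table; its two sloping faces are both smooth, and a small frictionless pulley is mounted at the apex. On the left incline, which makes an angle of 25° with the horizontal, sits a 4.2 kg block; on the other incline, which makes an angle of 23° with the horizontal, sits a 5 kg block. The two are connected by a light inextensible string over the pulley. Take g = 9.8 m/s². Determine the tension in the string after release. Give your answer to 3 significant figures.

Resolve each weight along its own incline: the 4.2 kg mass has component 4.2 × 9.8 × sin 25° = 17.395 N down its slope, and the 5 kg mass has 5 × 9.8 × sin 23° = 19.146 N down its slope.
The 5 kg side's 19.146 N exceeds the other side's 17.395 N, so that mass slides down and the 4.2 kg mass slides up. Taking that direction as positive, Newton's second law for the whole system gives 19.146 − 17.395 = (4.2 + 5) a, so a = 1.751 / 9.2 = 0.1903 m/s².
For the 4.2 kg mass (up-slope positive): T − 17.395 = 4.2 × 0.1903, so T = 18.194 N.

18.2 N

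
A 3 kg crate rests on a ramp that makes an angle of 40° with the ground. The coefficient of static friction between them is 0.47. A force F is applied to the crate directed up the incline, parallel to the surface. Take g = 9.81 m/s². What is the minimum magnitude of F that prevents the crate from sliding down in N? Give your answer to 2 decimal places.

The normal force is N = mg cos 40° = 22.545 N. With F at its minimum the crate is on the verge of sliding down, so static friction is at its maximum μ_s N = 0.47 × 22.545 = 10.596 N and acts up the slope.
Equilibrium along the incline: F + μ_s N = mg sin 40°, so F = 18.917 − 10.596 = 8.321 N.

8.32 N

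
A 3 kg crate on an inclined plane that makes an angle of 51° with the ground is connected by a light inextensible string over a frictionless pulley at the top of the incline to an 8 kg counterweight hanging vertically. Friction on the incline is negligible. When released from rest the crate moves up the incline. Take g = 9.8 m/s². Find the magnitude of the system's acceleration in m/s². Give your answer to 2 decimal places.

For the crate on the incline: the weight component along the slope is m₁g sin 51° = 3 × 9.8 × 0.7771 = 22.847 N and the normal force is N = m₁g cos 51° = 18.502 N.
Newton's second law for the crate (up-slope positive): T − 22.847 = 3 a. For the hanging counterweight (downward positive): 8 × 9.8 − T = 8 a.
Adding the two equations eliminates T: 55.553 = 11 a, so a = 5.0503 m/s².

5.05 m/s²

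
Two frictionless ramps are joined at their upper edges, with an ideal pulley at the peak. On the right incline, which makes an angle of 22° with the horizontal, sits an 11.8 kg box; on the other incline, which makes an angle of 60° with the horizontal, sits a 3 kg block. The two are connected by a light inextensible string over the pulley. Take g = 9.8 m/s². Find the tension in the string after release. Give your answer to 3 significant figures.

29.1 N

Resolve each weight along its own incline: the 11.8 kg mass has component 11.8 × 9.8 × sin 22° = 43.320 N down its slope, and the 3 kg mass has 3 × 9.8 × sin 60° = 25.461 N down its slope.
The 11.8 kg side's 43.320 N exceeds the other side's 25.461 N, so that mass slides down and the 3 kg mass slides up. Taking that direction as positive, Newton's second law for the whole system gives 43.320 − 25.461 = (11.8 + 3) a, so a = 17.859 / 14.8 = 1.2067 m/s².
For the 3 kg mass (up-slope positive): T − 25.461 = 3 × 1.2067, so T = 29.081 N.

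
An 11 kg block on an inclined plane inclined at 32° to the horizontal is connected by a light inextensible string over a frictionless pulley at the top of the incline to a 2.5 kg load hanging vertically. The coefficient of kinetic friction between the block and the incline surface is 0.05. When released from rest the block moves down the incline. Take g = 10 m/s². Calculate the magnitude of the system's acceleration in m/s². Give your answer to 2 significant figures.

For the block on the incline: the weight component along the slope is m₁g sin 32° = 11 × 10 × 0.5299 = 58.289 N and the normal force is N = m₁g cos 32° = 93.285 N.
Kinetic friction opposes the block's motion down the incline: f = μN = 0.05 × 93.285 = 4.664 N acting up the slope.
Newton's second law for the block (down-slope positive): 58.289 − 4.664 − T = 11 a. For the hanging load (upward positive): T − 2.5 × 10 = 2.5 a.
Adding the two equations eliminates T: 28.625 = 13.5 a, so a = 2.1204 m/s².

2.1 m/s²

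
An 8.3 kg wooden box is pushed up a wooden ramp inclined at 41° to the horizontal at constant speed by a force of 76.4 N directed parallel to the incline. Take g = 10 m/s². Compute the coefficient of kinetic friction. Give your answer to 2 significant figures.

0.35

At constant speed ΣF = 0 along the incline. The applied 76.4 N acts up the slope; the weight component mg sin 41° = 54.453 N and kinetic friction μN both act down the slope.
So 76.4 = 54.453 + μ × 62.641, giving μ = (76.4 − 54.453) / 62.641 = 0.3504.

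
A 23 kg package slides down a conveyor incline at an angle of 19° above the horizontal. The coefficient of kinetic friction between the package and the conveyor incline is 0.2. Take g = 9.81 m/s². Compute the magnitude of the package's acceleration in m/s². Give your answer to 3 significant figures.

Resolving the weight along the incline: the component pulling the package down the slope is mg sin 19° = 23 × 9.81 × 0.3256 = 73.465 N, and the normal force is N = mg cos 19° = 23 × 9.81 × 0.9455 = 213.333 N.
Kinetic friction acts up the slope with magnitude f = μN = 0.2 × 213.333 = 42.667 N.
Net force along the incline is 73.465 − 42.667 = 30.798 N, so a = 30.798 / 23 = 1.3390 m/s².

1.34 m/s²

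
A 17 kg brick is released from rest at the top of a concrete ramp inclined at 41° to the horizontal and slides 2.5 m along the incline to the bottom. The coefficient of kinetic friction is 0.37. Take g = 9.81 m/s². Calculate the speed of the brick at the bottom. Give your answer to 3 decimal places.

The weight component along the incline is mg sin 41° = 109.411 N and the normal force is N = mg cos 41° = 125.863 N.
Friction up the slope is f = μN = 0.37 × 125.863 = 46.569 N, so the net downslope force is 109.411 − 46.569 = 62.842 N and a = 62.842 / 17 = 3.6966 m/s².
Starting from rest over a distance of 2.5 m, v² = 2aL = 2 × 3.6966 × 2.5 = 18.4830, so v = 4.2992 m/s.

4.299 m/s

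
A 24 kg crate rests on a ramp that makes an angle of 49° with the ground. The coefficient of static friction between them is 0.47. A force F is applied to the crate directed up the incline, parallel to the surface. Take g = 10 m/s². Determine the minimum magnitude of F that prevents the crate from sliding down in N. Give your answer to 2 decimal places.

The normal force is N = mg cos 49° = 157.454 N. With F at its minimum the crate is on the verge of sliding down, so static friction is at its maximum μ_s N = 0.47 × 157.454 = 74.003 N and acts up the slope.
Equilibrium along the incline: F + μ_s N = mg sin 49°, so F = 181.130 − 74.003 = 107.127 N.

107.13 N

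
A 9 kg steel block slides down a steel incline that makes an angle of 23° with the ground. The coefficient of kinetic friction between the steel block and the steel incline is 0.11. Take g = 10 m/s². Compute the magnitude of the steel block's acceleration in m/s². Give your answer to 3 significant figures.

Resolving the weight along the incline: the component pulling the steel block down the slope is mg sin 23° = 9 × 10 × 0.3907 = 35.163 N, and the normal force is N = mg cos 23° = 9 × 10 × 0.9205 = 82.845 N.
Kinetic friction acts up the slope with magnitude f = μN = 0.11 × 82.845 = 9.113 N.
Net force along the incline is 35.163 − 9.113 = 26.050 N, so a = 26.050 / 9 = 2.8944 m/s².

2.89 m/s²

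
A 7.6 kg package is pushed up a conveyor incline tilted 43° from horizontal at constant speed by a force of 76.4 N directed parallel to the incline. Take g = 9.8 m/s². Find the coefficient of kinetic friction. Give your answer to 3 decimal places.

0.470

At constant speed ΣF = 0 along the incline. The applied 76.4 N acts up the slope; the weight component mg sin 43° = 50.795 N and kinetic friction μN both act down the slope.
So 76.4 = 50.795 + μ × 54.471, giving μ = (76.4 − 50.795) / 54.471 = 0.4701.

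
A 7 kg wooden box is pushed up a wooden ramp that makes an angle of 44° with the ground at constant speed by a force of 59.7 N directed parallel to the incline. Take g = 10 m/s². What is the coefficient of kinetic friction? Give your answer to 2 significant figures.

0.22

At constant speed ΣF = 0 along the incline. The applied 59.7 N acts up the slope; the weight component mg sin 44° = 48.626 N and kinetic friction μN both act down the slope.
So 59.7 = 48.626 + μ × 50.354, giving μ = (59.7 − 48.626) / 50.354 = 0.2199.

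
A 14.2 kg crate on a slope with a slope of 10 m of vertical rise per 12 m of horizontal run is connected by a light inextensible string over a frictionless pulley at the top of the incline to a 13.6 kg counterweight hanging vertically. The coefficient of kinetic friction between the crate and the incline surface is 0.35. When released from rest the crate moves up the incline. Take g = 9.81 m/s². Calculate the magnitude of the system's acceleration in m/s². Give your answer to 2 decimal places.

For the crate on the incline: the weight component along the slope is m₁g sin 39.81° = 14.2 × 9.81 × 0.6402 = 89.181 N and the normal force is N = m₁g cos 39.81° = 107.015 N.
Kinetic friction opposes the crate's motion up the incline: f = μN = 0.35 × 107.015 = 37.455 N acting down the slope.
Newton's second law for the crate (up-slope positive): T − 89.181 − 37.455 = 14.2 a. For the hanging counterweight (downward positive): 13.6 × 9.81 − T = 13.6 a.
Adding the two equations eliminates T: 6.780 = 27.8 a, so a = 0.2439 m/s².

0.24 m/s²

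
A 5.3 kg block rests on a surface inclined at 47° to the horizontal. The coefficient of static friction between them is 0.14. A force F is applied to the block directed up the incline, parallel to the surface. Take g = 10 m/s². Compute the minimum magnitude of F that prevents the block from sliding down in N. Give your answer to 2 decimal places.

The normal force is N = mg cos 47° = 36.146 N. With F at its minimum the block is on the verge of sliding down, so static friction is at its maximum μ_s N = 0.14 × 36.146 = 5.060 N and acts up the slope.
Equilibrium along the incline: F + μ_s N = mg sin 47°, so F = 38.762 − 5.060 = 33.702 N.

33.70 N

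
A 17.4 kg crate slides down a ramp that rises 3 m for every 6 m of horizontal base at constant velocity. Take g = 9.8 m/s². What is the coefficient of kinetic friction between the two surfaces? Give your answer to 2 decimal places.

0.50

At constant velocity the net force along the incline is zero: mg sin 26.57° = μ mg cos 26.57°.
So μ = tan 26.57° = 0.4472 / 0.8944 = 0.5000.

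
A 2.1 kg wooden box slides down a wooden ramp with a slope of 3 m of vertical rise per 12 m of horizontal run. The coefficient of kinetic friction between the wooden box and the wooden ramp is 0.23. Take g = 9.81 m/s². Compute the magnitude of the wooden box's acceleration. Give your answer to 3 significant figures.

0.190 m/s²

Resolving the weight along the incline: the component pulling the wooden box down the slope is mg sin 14.04° = 2.1 × 9.81 × 0.2425 = 4.996 N, and the normal force is N = mg cos 14.04° = 2.1 × 9.81 × 0.9701 = 19.985 N.
Kinetic friction acts up the slope with magnitude f = μN = 0.23 × 19.985 = 4.597 N.
Net force along the incline is 4.996 − 4.597 = 0.399 N, so a = 0.399 / 2.1 = 0.1900 m/s².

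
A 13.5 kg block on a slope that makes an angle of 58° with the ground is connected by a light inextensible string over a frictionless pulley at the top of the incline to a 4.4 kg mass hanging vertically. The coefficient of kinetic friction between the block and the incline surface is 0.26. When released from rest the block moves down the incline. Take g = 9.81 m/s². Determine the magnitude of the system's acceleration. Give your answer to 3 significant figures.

For the block on the incline: the weight component along the slope is m₁g sin 58° = 13.5 × 9.81 × 0.8480 = 112.305 N and the normal force is N = m₁g cos 58° = 70.180 N.
Kinetic friction opposes the block's motion down the incline: f = μN = 0.26 × 70.180 = 18.247 N acting up the slope.
Newton's second law for the block (down-slope positive): 112.305 − 18.247 − T = 13.5 a. For the hanging mass (upward positive): T − 4.4 × 9.81 = 4.4 a.
Adding the two equations eliminates T: 50.894 = 17.9 a, so a = 2.8432 m/s².

2.84 m/s²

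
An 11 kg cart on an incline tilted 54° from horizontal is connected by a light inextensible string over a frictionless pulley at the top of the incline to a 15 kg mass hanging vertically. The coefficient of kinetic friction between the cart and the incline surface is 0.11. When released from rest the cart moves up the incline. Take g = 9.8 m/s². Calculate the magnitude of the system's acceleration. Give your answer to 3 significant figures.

2.03 m/s²

For the cart on the incline: the weight component along the slope is m₁g sin 54° = 11 × 9.8 × 0.8090 = 87.210 N and the normal force is N = m₁g cos 54° = 63.363 N.
Kinetic friction opposes the cart's motion up the incline: f = μN = 0.11 × 63.363 = 6.970 N acting down the slope.
Newton's second law for the cart (up-slope positive): T − 87.210 − 6.970 = 11 a. For the hanging mass (downward positive): 15 × 9.8 − T = 15 a.
Adding the two equations eliminates T: 52.820 = 26 a, so a = 2.0315 m/s².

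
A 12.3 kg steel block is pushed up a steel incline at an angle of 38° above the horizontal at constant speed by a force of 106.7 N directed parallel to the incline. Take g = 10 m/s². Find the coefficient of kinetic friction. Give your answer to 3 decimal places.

At constant speed ΣF = 0 along the incline. The applied 106.7 N acts up the slope; the weight component mg sin 38° = 75.726 N and kinetic friction μN both act down the slope.
So 106.7 = 75.726 + μ × 96.925, giving μ = (106.7 − 75.726) / 96.925 = 0.3196.

0.320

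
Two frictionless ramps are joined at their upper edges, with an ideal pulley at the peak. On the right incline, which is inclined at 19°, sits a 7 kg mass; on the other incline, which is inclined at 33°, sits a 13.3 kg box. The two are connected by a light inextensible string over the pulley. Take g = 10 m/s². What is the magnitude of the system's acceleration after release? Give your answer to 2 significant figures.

Resolve each weight along its own incline: the 7 kg mass has component 7 × 10 × sin 19° = 22.790 N down its slope, and the 13.3 kg mass has 13.3 × 10 × sin 33° = 72.437 N down its slope.
The 13.3 kg side's 72.437 N exceeds the other side's 22.790 N, so that mass slides down and the 7 kg mass slides up. Taking that direction as positive, Newton's second law for the whole system gives 72.437 − 22.790 = (7 + 13.3) a, so a = 49.647 / 20.3 = 2.4457 m/s².

2.4 m/s²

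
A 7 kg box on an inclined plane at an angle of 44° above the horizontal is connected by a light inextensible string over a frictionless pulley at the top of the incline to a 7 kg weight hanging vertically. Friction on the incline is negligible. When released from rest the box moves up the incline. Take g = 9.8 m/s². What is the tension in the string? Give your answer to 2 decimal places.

58.13 N

For the box on the incline: the weight component along the slope is m₁g sin 44° = 7 × 9.8 × 0.6947 = 47.656 N and the normal force is N = m₁g cos 44° = 49.347 N.
Newton's second law for the box (up-slope positive): T − 47.656 = 7 a. For the hanging weight (downward positive): 7 × 9.8 − T = 7 a.
Adding the two equations eliminates T: 20.944 = 14 a, so a = 1.4960 m/s².
Then from the hanging weight's equation, T = 7 × (9.8 − 1.4960) = 58.128 N.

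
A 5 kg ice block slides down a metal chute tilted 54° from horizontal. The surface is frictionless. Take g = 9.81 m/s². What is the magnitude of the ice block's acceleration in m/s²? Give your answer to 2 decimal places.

7.94 m/s²

Resolving the weight along the incline: the component pulling the ice block down the slope is mg sin 54° = 5 × 9.81 × 0.8090 = 39.681 N, and the normal force is N = mg cos 54° = 5 × 9.81 × 0.5878 = 28.832 N.
With no friction the net force along the incline is 39.681 N, so a = g sin 54° = 39.681 / 5 = 7.9362 m/s².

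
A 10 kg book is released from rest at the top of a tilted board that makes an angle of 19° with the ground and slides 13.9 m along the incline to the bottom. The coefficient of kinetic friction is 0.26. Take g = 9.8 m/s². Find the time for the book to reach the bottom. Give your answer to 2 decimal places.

The weight component along the incline is mg sin 19° = 31.906 N and the normal force is N = mg cos 19° = 92.661 N.
Friction up the slope is f = μN = 0.26 × 92.661 = 24.092 N, so the net downslope force is 31.906 − 24.092 = 7.814 N and a = 7.814 / 10 = 0.7814 m/s².
Starting from rest, L = ½at², so t = √(2L/a) = √(2 × 13.9 / 0.7814) = 5.9647 s.

5.96 s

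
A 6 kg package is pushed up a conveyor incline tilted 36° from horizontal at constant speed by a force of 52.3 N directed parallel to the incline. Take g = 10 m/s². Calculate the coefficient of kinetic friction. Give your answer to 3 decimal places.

At constant speed ΣF = 0 along the incline. The applied 52.3 N acts up the slope; the weight component mg sin 36° = 35.267 N and kinetic friction μN both act down the slope.
So 52.3 = 35.267 + μ × 48.541, giving μ = (52.3 − 35.267) / 48.541 = 0.3509.

0.351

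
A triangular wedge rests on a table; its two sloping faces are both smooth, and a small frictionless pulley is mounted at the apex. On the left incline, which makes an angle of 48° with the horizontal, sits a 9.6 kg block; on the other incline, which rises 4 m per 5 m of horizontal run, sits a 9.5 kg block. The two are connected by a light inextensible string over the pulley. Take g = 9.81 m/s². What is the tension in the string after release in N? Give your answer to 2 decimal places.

64.07 N

Resolve each weight along its own incline: the 9.6 kg mass has component 9.6 × 9.81 × sin 48° = 69.986 N down its slope, and the 9.5 kg mass has 9.5 × 9.81 × sin 38.66° = 58.218 N down its slope.
The 9.6 kg side's 69.986 N exceeds the other side's 58.218 N, so that mass slides down and the 9.5 kg mass slides up. Taking that direction as positive, Newton's second law for the whole system gives 69.986 − 58.218 = (9.6 + 9.5) a, so a = 11.768 / 19.1 = 0.6161 m/s².
For the 9.5 kg mass (up-slope positive): T − 58.218 = 9.5 × 0.6161, so T = 64.071 N.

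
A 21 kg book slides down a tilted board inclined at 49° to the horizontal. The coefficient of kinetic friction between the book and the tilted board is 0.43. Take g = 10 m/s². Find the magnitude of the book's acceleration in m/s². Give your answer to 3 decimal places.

4.726 m/s²

Resolving the weight along the incline: the component pulling the book down the slope is mg sin 49° = 21 × 10 × 0.7547 = 158.487 N, and the normal force is N = mg cos 49° = 21 × 10 × 0.6561 = 137.781 N.
Kinetic friction acts up the slope with magnitude f = μN = 0.43 × 137.781 = 59.246 N.
Net force along the incline is 158.487 − 59.246 = 99.241 N, so a = 99.241 / 21 = 4.7258 m/s².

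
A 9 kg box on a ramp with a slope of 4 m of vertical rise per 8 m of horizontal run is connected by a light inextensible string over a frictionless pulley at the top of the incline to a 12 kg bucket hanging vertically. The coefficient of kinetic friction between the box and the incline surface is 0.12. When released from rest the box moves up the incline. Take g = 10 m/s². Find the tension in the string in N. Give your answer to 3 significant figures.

For the box on the incline: the weight component along the slope is m₁g sin 26.57° = 9 × 10 × 0.4472 = 40.248 N and the normal force is N = m₁g cos 26.57° = 80.498 N.
Kinetic friction opposes the box's motion up the incline: f = μN = 0.12 × 80.498 = 9.660 N acting down the slope.
Newton's second law for the box (up-slope positive): T − 40.248 − 9.660 = 9 a. For the hanging bucket (downward positive): 12 × 10 − T = 12 a.
Adding the two equations eliminates T: 70.092 = 21 a, so a = 3.3377 m/s².
Then from the hanging bucket's equation, T = 12 × (10 − 3.3377) = 79.948 N.

79.9 N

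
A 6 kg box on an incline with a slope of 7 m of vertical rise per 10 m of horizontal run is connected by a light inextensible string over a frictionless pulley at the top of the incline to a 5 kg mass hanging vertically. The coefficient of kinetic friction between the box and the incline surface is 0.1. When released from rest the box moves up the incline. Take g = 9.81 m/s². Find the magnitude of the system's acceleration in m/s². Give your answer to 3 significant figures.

0.952 m/s²

For the box on the incline: the weight component along the slope is m₁g sin 34.99° = 6 × 9.81 × 0.5735 = 33.756 N and the normal force is N = m₁g cos 34.99° = 48.220 N.
Kinetic friction opposes the box's motion up the incline: f = μN = 0.1 × 48.220 = 4.822 N acting down the slope.
Newton's second law for the box (up-slope positive): T − 33.756 − 4.822 = 6 a. For the hanging mass (downward positive): 5 × 9.81 − T = 5 a.
Adding the two equations eliminates T: 10.472 = 11 a, so a = 0.9520 m/s².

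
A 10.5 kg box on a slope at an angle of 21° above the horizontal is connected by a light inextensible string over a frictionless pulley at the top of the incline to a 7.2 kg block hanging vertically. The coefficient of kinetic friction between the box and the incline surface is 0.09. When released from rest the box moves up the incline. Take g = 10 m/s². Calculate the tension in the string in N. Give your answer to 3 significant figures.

For the box on the incline: the weight component along the slope is m₁g sin 21° = 10.5 × 10 × 0.3584 = 37.632 N and the normal force is N = m₁g cos 21° = 98.026 N.
Kinetic friction opposes the box's motion up the incline: f = μN = 0.09 × 98.026 = 8.822 N acting down the slope.
Newton's second law for the box (up-slope positive): T − 37.632 − 8.822 = 10.5 a. For the hanging block (downward positive): 7.2 × 10 − T = 7.2 a.
Adding the two equations eliminates T: 25.546 = 17.7 a, so a = 1.4433 m/s².
Then from the hanging block's equation, T = 7.2 × (10 − 1.4433) = 61.608 N.

61.6 N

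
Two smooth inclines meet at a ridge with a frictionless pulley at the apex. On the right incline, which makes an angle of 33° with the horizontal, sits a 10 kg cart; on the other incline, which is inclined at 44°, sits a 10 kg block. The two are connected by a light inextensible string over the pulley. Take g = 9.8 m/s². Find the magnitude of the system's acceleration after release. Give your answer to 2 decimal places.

Resolve each weight along its own incline: the 10 kg mass has component 10 × 9.8 × sin 33° = 53.375 N down its slope, and the 10 kg mass has 10 × 9.8 × sin 44° = 68.077 N down its slope.
The 10 kg side's 68.077 N exceeds the other side's 53.375 N, so that mass slides down and the 10 kg mass slides up. Taking that direction as positive, Newton's second law for the whole system gives 68.077 − 53.375 = (10 + 10) a, so a = 14.702 / 20 = 0.7351 m/s².

0.74 m/s²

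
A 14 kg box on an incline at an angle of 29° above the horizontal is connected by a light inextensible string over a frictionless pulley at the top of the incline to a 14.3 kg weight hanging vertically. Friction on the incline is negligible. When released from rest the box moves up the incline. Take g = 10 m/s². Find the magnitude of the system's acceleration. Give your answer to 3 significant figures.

2.65 m/s²

For the box on the incline: the weight component along the slope is m₁g sin 29° = 14 × 10 × 0.4848 = 67.872 N and the normal force is N = m₁g cos 29° = 122.447 N.
Newton's second law for the box (up-slope positive): T − 67.872 = 14 a. For the hanging weight (downward positive): 14.3 × 10 − T = 14.3 a.
Adding the two equations eliminates T: 75.128 = 28.3 a, so a = 2.6547 m/s².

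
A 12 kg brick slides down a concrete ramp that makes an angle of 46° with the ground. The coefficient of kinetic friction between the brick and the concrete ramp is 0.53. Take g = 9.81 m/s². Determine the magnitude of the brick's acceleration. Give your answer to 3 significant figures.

3.44 m/s²

Resolving the weight along the incline: the component pulling the brick down the slope is mg sin 46° = 12 × 9.81 × 0.7193 = 84.676 N, and the normal force is N = mg cos 46° = 12 × 9.81 × 0.6947 = 81.780 N.
Kinetic friction acts up the slope with magnitude f = μN = 0.53 × 81.780 = 43.343 N.
Net force along the incline is 84.676 − 43.343 = 41.333 N, so a = 41.333 / 12 = 3.4444 m/s².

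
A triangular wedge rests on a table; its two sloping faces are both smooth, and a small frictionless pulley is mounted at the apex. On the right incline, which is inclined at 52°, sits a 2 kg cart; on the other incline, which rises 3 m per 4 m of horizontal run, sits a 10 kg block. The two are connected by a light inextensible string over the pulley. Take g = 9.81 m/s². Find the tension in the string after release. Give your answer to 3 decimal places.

22.694 N

Resolve each weight along its own incline: the 2 kg mass has component 2 × 9.81 × sin 52° = 15.461 N down its slope, and the 10 kg mass has 10 × 9.81 × sin 36.87° = 58.860 N down its slope.
The 10 kg side's 58.860 N exceeds the other side's 15.461 N, so that mass slides down and the 2 kg mass slides up. Taking that direction as positive, Newton's second law for the whole system gives 58.860 − 15.461 = (2 + 10) a, so a = 43.399 / 12 = 3.6166 m/s².
For the 2 kg mass (up-slope positive): T − 15.461 = 2 × 3.6166, so T = 22.694 N.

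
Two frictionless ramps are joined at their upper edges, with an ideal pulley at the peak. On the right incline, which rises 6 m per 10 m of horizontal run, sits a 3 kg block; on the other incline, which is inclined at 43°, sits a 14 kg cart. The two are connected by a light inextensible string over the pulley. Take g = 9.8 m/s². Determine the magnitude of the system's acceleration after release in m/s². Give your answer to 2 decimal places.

Resolve each weight along its own incline: the 3 kg mass has component 3 × 9.8 × sin 30.96° = 15.126 N down its slope, and the 14 kg mass has 14 × 9.8 × sin 43° = 93.570 N down its slope.
The 14 kg side's 93.570 N exceeds the other side's 15.126 N, so that mass slides down and the 3 kg mass slides up. Taking that direction as positive, Newton's second law for the whole system gives 93.570 − 15.126 = (3 + 14) a, so a = 78.444 / 17 = 4.6144 m/s².

4.61 m/s²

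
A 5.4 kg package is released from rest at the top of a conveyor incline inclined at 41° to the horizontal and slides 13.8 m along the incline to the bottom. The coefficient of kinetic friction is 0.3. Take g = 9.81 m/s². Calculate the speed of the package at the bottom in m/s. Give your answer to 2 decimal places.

The weight component along the incline is mg sin 41° = 34.754 N and the normal force is N = mg cos 41° = 39.980 N.
Friction up the slope is f = μN = 0.3 × 39.980 = 11.994 N, so the net downslope force is 34.754 − 11.994 = 22.760 N and a = 22.760 / 5.4 = 4.2148 m/s².
Starting from rest over a distance of 13.8 m, v² = 2aL = 2 × 4.2148 × 13.8 = 116.3285, so v = 10.7856 m/s.

10.79 m/s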